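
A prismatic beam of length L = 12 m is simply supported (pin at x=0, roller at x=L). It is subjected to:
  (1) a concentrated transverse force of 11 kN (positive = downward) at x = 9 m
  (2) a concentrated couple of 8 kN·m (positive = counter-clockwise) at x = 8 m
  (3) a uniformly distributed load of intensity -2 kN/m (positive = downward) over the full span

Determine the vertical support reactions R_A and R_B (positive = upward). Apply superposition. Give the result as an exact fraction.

R_A = -103/12 kN, R_B = -53/12 kN

Load 1 — point force P=11 kN at a=9 m (b=L-a=3):
  R_A = Pb/L = 11·3/12 = 11/4 kN
  R_B = Pa/L = 11·9/12 = 33/4 kN
Load 2 — applied couple M₀=8 kN·m at a=8 m (b=L-a=4):
  R_A = M₀/L = 8/12 = 2/3 kN
  R_B = -M₀/L = -8/12 = -2/3 kN
Load 3 — uniform load w=-2 kN/m over full span:
  R_A = wL/2 = (-2)·12/2 = -12 kN
  R_B = wL/2 = (-2)·12/2 = -12 kN
Superposition: R_A = -103/12 kN, R_B = -53/12 kN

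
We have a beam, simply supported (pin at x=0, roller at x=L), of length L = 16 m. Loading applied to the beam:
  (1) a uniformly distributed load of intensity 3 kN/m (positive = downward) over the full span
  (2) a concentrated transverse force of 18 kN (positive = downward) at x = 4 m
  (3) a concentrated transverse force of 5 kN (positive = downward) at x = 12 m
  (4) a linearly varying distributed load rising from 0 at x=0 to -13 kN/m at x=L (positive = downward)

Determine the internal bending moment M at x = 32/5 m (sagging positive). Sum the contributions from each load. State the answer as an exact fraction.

Load 1 — uniform load w=3 kN/m over full span:
  M_1 = wx(L-x)/2 = 3·(32/5)·(16-(32/5))/2 = 2304/25 kN·m
Load 2 — point force P=18 kN at a=4 m (b=L-a=12):
  M_2 = Pa(L-x)/L  [x>a] = 18·4·(16-(32/5))/16 = 216/5 kN·m
Load 3 — point force P=5 kN at a=12 m (b=L-a=4):
  M_3 = Pbx/L  [x≤a] = 5·4·(32/5)/16 = 8 kN·m
Load 4 — triangular load w₀=-13 kN/m (0→w₀ over full span):
  M_4 = w₀Lx/6 - w₀x³/(6L) = (-13)·16·(32/5)/6 - (-13)·(32/5)³/(6·16) = -23296/125 kN·m
Superposition: M = Σ M_i = -5376/125 kN·m ≈ -43.008000 kN·m

M(32/5) = -5376/125 kN·m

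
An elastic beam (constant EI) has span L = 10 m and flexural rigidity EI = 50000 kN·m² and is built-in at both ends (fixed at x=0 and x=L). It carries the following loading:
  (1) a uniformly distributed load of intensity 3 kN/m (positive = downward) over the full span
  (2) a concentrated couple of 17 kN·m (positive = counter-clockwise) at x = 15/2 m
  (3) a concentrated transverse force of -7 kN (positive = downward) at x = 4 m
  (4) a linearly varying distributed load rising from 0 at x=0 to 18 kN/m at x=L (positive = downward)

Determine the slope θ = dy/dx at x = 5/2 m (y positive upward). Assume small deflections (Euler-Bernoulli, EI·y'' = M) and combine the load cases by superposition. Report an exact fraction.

Load 1 — uniform load w=3 kN/m over full span:
  θ_1 = -wx(L-x)(L-2x)/(12EI) = -3·(5/2)·(10-(5/2))·(10-2·(5/2))/(12·50000) = -3/6400 rad
Load 2 — applied couple M₀=17 kN·m at a=15/2 m (b=L-a=5/2):
  θ_2 = (R_Ax²/2 - M_Ax)/EI  [x≤a] with R_A=153/80, M_A=85/16 = ((153/80)·(5/2)²/2 - (85/16)·(5/2))/50000 = -187/1280000 rad
Load 3 — point force P=-7 kN at a=4 m (b=L-a=6):
  θ_3 = -Pb²x(2aL-(3a+b)x)/(2L³EI)  [x≤a] = -(-7)·6²·(5/2)·(2·4·10-(3·4+6)·(5/2))/(2·10³·50000) = 441/2000000 rad
Load 4 — triangular load w₀=18 kN/m (0→w₀ over full span):
  θ_4 = -w₀(2x(L-x)(L-2x)(x+2L)+x²(L-x)²)/(120LEI) = -18·(2·(5/2)·(10-(5/2))·(10-2·(5/2))·((5/2)+2·10)+(5/2)²·(10-(5/2))²)/(120·10·50000) = -351/256000 rad
Superposition: θ = Σ θ_i = -28247/16000000 rad ≈ -0.001765 rad

θ(5/2) = -28247/16000000 rad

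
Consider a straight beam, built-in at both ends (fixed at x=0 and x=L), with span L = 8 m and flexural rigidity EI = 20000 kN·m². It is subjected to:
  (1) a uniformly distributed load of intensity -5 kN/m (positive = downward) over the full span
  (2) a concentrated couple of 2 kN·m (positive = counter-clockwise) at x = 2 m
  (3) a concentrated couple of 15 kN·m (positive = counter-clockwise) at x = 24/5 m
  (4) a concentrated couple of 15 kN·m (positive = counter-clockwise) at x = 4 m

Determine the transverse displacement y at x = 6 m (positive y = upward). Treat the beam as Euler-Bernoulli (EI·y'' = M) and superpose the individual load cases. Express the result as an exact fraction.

y(6) = 277/160000 m

Load 1 — uniform load w=-5 kN/m over full span:
  y_1 = -wx²(L-x)²/(24EI) = -(-5)·6²·(8-6)²/(24·20000) = 3/2000 m
Load 2 — applied couple M₀=2 kN·m at a=2 m (b=L-a=6):
  y_2 = (R_Ax³/6 - M_Ax²/2 - M₀(x-a)²/2)/EI  [x>a] with R_A=9/32, M_A=-3/8 = ((9/32)·6³/6 - (-3/8)·6²/2 - 2·(6-2)²/2)/20000 = 7/160000 m
Load 3 — applied couple M₀=15 kN·m at a=24/5 m (b=L-a=16/5):
  y_3 = (R_Ax³/6 - M_Ax²/2 - M₀(x-a)²/2)/EI  [x>a] with R_A=27/10, M_A=24/5 = ((27/10)·6³/6 - (24/5)·6²/2 - 15·(6-(24/5))²/2)/20000 = 0 m
Load 4 — applied couple M₀=15 kN·m at a=4 m (b=L-a=4):
  y_4 = (R_Ax³/6 - M_Ax²/2 - M₀(x-a)²/2)/EI  [x>a] with R_A=45/16, M_A=15/4 = ((45/16)·6³/6 - (15/4)·6²/2 - 15·(6-4)²/2)/20000 = 3/16000 m
Superposition: y = Σ y_i = 277/160000 m ≈ 0.001731 m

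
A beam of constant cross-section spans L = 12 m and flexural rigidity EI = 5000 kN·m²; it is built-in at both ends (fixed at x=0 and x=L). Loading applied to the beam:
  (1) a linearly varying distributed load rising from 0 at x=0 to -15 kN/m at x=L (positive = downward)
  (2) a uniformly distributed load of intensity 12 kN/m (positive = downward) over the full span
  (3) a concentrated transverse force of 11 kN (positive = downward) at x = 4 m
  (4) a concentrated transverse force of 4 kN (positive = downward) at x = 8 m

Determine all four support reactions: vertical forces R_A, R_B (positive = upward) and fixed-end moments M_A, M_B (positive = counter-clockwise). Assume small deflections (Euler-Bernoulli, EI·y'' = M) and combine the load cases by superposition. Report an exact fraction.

Load 1 — triangular load w₀=-15 kN/m (0→w₀ over full span):
  R_A = 3w₀L/20 = 3·(-15)·12/20 = -27 kN
  M_A = w₀L²/30 = (-15)·12²/30 = -72 kN·m
  R_B = 7w₀L/20 = 7·(-15)·12/20 = -63 kN
  M_B = -w₀L²/20 = -(-15)·12²/20 = 108 kN·m
Load 2 — uniform load w=12 kN/m over full span:
  R_A = wL/2 = 12·12/2 = 72 kN
  M_A = wL²/12 = 12·12²/12 = 144 kN·m
  R_B = wL/2 = 12·12/2 = 72 kN
  M_B = -wL²/12 = -12·12²/12 = -144 kN·m
Load 3 — point force P=11 kN at a=4 m (b=L-a=8):
  R_A = Pb²(3a+b)/L³ = 11·8²·(3·4+8)/12³ = 220/27 kN
  M_A = Pab²/L² = 11·4·8²/12² = 176/9 kN·m
  R_B = Pa²(a+3b)/L³ = 11·4²·(4+3·8)/12³ = 77/27 kN
  M_B = -Pa²b/L² = -11·4²·8/12² = -88/9 kN·m
Load 4 — point force P=4 kN at a=8 m (b=L-a=4):
  R_A = Pb²(3a+b)/L³ = 4·4²·(3·8+4)/12³ = 28/27 kN
  M_A = Pab²/L² = 4·8·4²/12² = 32/9 kN·m
  R_B = Pa²(a+3b)/L³ = 4·8²·(8+3·4)/12³ = 80/27 kN
  M_B = -Pa²b/L² = -4·8²·4/12² = -64/9 kN·m
Superposition: R_A = 1463/27 kN, M_A = 856/9 kN·m, R_B = 400/27 kN, M_B = -476/9 kN·m

R_A = 1463/27 kN, M_A = 856/9 kN·m, R_B = 400/27 kN, M_B = -476/9 kN·m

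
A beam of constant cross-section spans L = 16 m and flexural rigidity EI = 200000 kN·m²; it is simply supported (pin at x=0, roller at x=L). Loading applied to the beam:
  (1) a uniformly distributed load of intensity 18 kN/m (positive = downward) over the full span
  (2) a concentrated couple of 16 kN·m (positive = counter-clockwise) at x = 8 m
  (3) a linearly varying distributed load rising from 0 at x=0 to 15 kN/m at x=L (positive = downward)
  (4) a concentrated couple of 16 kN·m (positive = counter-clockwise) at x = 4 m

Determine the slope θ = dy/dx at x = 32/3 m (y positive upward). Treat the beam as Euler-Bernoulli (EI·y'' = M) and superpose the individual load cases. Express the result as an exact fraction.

θ(32/3) = 20629/2025000 rad

Load 1 — uniform load w=18 kN/m over full span:
  θ_1 = -w(L³-6Lx²+4x³)/(24EI) = -18·(16³-6·16·(32/3)²+4·(32/3)³)/(24·200000) = 208/28125 rad
Load 2 — applied couple M₀=16 kN·m at a=8 m (b=L-a=8):
  θ_2 = (M₀x²/(2L)-M₀(x-a)+C₁)/EI  [x>a] with C₁=M₀(3b²-L²)/(6L)=-32/3 = (16·(32/3)²/(2·16)-16·((32/3)-8)+(-32/3))/200000 = 1/56250 rad
Load 3 — triangular load w₀=15 kN/m (0→w₀ over full span):
  θ_3 = -w₀(7L⁴-30L²x²+15x⁴)/(360LEI) = -15·(7·16⁴-30·16²·(32/3)²+15·(32/3)⁴)/(360·16·200000) = 728/253125 rad
Load 4 — applied couple M₀=16 kN·m at a=4 m (b=L-a=12):
  θ_4 = (M₀x²/(2L)-M₀(x-a)+C₁)/EI  [x>a] with C₁=M₀(3b²-L²)/(6L)=88/3 = (16·(32/3)²/(2·16)-16·((32/3)-4)+(88/3))/200000 = -23/225000 rad
Superposition: θ = Σ θ_i = 20629/2025000 rad ≈ 0.010187 rad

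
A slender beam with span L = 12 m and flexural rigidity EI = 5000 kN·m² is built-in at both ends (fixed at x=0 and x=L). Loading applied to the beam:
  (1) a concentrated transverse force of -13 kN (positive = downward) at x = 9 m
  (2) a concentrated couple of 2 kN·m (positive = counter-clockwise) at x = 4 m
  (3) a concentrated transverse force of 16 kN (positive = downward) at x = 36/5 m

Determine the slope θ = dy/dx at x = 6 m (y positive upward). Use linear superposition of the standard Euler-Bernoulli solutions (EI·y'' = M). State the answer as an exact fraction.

Load 1 — point force P=-13 kN at a=9 m (b=L-a=3):
  θ_1 = -Pb²x(2aL-(3a+b)x)/(2L³EI)  [x≤a] = -(-13)·3²·6·(2·9·12-(3·9+3)·6)/(2·12³·5000) = 117/80000 rad
Load 2 — applied couple M₀=2 kN·m at a=4 m (b=L-a=8):
  θ_2 = (R_Ax²/2 - M_Ax - M₀(x-a))/EI  [x>a] with R_A=2/9, M_A=0 = ((2/9)·6²/2 - 0·6 - 2·(6-4))/5000 = 0 rad
Load 3 — point force P=16 kN at a=36/5 m (b=L-a=24/5):
  θ_3 = -Pb²x(2aL-(3a+b)x)/(2L³EI)  [x≤a] = -16·(24/5)²·6·(2·(36/5)·12-(3·(36/5)+(24/5))·6)/(2·12³·5000) = -144/78125 rad
Superposition: θ = Σ θ_i = -3807/10000000 rad ≈ -0.000381 rad

θ(6) = -3807/10000000 rad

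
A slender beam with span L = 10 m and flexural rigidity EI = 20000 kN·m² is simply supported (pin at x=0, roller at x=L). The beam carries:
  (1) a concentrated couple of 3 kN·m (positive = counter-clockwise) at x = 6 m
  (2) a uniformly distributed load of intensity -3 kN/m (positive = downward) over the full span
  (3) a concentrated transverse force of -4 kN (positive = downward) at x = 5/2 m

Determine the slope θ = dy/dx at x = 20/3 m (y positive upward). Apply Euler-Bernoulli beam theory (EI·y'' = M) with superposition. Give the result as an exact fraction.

Load 1 — applied couple M₀=3 kN·m at a=6 m (b=L-a=4):
  θ_1 = (M₀x²/(2L)-M₀(x-a)+C₁)/EI  [x>a] with C₁=M₀(3b²-L²)/(6L)=-13/5 = (3·(20/3)²/(2·10)-3·((20/3)-6)+(-13/5))/20000 = 31/300000 rad
Load 2 — uniform load w=-3 kN/m over full span:
  θ_2 = -w(L³-6Lx²+4x³)/(24EI) = -(-3)·(10³-6·10·(20/3)²+4·(20/3)³)/(24·20000) = -13/4320 rad
Load 3 — point force P=-4 kN at a=5/2 m (b=L-a=15/2):
  θ_3 = -Pa(2L²-6Lx+3x²+a²)/(6LEI)  [x>a] = -(-4)·(5/2)·(2·10²-6·10·(20/3)+3·(20/3)²+(5/2)²)/(6·10·20000) = -29/57600 rad
Superposition: θ = Σ θ_i = -73643/21600000 rad ≈ -0.003409 rad

θ(20/3) = -73643/21600000 rad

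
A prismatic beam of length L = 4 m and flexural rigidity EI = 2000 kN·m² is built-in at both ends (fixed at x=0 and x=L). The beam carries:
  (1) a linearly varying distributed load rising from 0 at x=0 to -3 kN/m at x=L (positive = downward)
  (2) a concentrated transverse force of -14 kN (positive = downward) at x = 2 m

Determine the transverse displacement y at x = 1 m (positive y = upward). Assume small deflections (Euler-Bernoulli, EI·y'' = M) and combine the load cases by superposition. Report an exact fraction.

Load 1 — triangular load w₀=-3 kN/m (0→w₀ over full span):
  y_1 = -w₀x²(L-x)²(x+2L)/(120LEI) = -(-3)·1²·(4-1)²·(1+2·4)/(120·4·2000) = 81/320000 m
Load 2 — point force P=-14 kN at a=2 m (b=L-a=2):
  y_2 = -Pb²x²(3aL-(3a+b)x)/(6L³EI)  [x≤a] = -(-14)·2²·1²·(3·2·4-(3·2+2)·1)/(6·4³·2000) = 7/6000 m
Superposition: y = Σ y_i = 1363/960000 m ≈ 0.001420 m

y(1) = 1363/960000 m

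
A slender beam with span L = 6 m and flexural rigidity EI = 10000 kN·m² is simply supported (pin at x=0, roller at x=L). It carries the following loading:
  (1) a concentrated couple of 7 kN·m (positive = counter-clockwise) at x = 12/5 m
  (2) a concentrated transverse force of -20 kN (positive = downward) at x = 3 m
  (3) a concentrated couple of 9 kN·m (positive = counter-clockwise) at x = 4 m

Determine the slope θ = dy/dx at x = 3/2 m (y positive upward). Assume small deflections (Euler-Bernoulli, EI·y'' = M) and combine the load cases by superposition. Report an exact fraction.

Load 1 — applied couple M₀=7 kN·m at a=12/5 m (b=L-a=18/5):
  θ_1 = (M₀x²/(2L)+C₁)/EI  [x≤a] with C₁=M₀(3b²-L²)/(6L)=14/25 = (7·(3/2)²/(2·6)+(14/25))/10000 = 749/4000000 rad
Load 2 — point force P=-20 kN at a=3 m (b=L-a=3):
  θ_2 = -Pb(L²-b²-3x²)/(6LEI)  [x≤a] = -(-20)·3·(6²-3²-3·(3/2)²)/(6·6·10000) = 27/8000 rad
Load 3 — applied couple M₀=9 kN·m at a=4 m (b=L-a=2):
  θ_3 = (M₀x²/(2L)+C₁)/EI  [x≤a] with C₁=M₀(3b²-L²)/(6L)=-6 = (9·(3/2)²/(2·6)+(-6))/10000 = -69/160000 rad
Superposition: θ = Σ θ_i = 3131/1000000 rad ≈ 0.003131 rad

θ(3/2) = 3131/1000000 rad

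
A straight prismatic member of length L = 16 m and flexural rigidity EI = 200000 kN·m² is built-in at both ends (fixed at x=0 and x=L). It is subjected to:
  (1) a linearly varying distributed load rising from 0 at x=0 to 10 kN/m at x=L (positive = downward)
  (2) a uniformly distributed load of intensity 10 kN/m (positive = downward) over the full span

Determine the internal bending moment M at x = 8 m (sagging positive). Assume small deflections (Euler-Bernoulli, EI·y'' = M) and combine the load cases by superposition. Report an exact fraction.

Load 1 — triangular load w₀=10 kN/m (0→w₀ over full span):
  M_1 = 3w₀Lx/20 - w₀L²/30 - w₀x³/(6L) = 3·10·16·8/20 - 10·16²/30 - 10·8³/(6·16) = 160/3 kN·m
Load 2 — uniform load w=10 kN/m over full span:
  M_2 = wLx/2 - wL²/12 - wx²/2 = 10·16·8/2 - 10·16²/12 - 10·8²/2 = 320/3 kN·m
Superposition: M = Σ M_i = 160 kN·m ≈ 160.000000 kN·m

M(8) = 160 kN·m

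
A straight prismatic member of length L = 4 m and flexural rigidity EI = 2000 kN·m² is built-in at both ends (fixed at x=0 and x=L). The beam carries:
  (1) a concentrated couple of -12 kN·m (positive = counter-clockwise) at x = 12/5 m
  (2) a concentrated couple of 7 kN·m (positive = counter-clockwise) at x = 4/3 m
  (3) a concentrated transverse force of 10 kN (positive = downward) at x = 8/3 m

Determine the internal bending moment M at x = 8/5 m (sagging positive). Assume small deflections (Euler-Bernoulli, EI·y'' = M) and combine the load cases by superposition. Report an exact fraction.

M(8/5) = -17393/3375 kN·m

Load 1 — applied couple M₀=-12 kN·m at a=12/5 m (b=L-a=8/5):
  M_1 = R_Ax - M_A  [x≤a] with R_A=-108/25, M_A=-96/25 = (-108/25)·(8/5) - (-96/25) = -384/125 kN·m
Load 2 — applied couple M₀=7 kN·m at a=4/3 m (b=L-a=8/3):
  M_2 = R_Ax - M_A - M₀  [x>a] with R_A=7/3, M_A=0 = (7/3)·(8/5) - 0 - 7 = -49/15 kN·m
Load 3 — point force P=10 kN at a=8/3 m (b=L-a=4/3):
  M_3 = Pb²(3a+b)x/L³ - Pab²/L²  [x≤a] = 10·(4/3)²·(3·(8/3)+(4/3))·(8/5)/4³ - 10·(8/3)·(4/3)²/4² = 32/27 kN·m
Superposition: M = Σ M_i = -17393/3375 kN·m ≈ -5.153481 kN·m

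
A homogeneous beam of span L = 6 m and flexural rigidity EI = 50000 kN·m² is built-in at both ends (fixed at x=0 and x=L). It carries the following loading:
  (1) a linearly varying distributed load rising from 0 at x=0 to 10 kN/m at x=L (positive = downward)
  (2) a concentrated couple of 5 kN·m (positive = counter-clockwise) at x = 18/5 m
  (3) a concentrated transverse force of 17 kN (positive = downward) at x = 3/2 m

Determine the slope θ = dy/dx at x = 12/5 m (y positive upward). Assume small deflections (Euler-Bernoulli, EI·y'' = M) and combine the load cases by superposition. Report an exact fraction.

θ(12/5) = -87/781250 rad

Load 1 — triangular load w₀=10 kN/m (0→w₀ over full span):
  θ_1 = -w₀(2x(L-x)(L-2x)(x+2L)+x²(L-x)²)/(120LEI) = -10·(2·(12/5)·(6-(12/5))·(6-2·(12/5))·((12/5)+2·6)+(12/5)²·(6-(12/5))²)/(120·6·50000) = -81/781250 rad
Load 2 — applied couple M₀=5 kN·m at a=18/5 m (b=L-a=12/5):
  θ_2 = (R_Ax²/2 - M_Ax)/EI  [x≤a] with R_A=6/5, M_A=8/5 = ((6/5)·(12/5)²/2 - (8/5)·(12/5))/50000 = -3/390625 rad
Load 3 — point force P=17 kN at a=3/2 m (b=L-a=9/2):
  θ_3 = Pa²(L-x)(2bL-(3b+a)(L-x))/(2L³EI)  [x>a] = 17·(3/2)²·(6-(12/5))·(2·(9/2)·6-(3·(9/2)+(3/2))·(6-(12/5)))/(2·6³·50000) = 0 rad
Superposition: θ = Σ θ_i = -87/781250 rad ≈ -0.000111 rad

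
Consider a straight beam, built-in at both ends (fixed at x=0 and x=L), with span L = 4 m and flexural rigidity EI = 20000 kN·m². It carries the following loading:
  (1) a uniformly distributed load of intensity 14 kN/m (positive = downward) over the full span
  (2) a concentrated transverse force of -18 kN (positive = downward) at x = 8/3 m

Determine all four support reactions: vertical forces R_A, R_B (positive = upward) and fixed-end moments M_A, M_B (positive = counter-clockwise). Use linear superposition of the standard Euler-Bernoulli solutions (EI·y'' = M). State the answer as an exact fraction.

R_A = 70/3 kN, M_A = 40/3 kN·m, R_B = 44/3 kN, M_B = -8 kN·m

Load 1 — uniform load w=14 kN/m over full span:
  R_A = wL/2 = 14·4/2 = 28 kN
  M_A = wL²/12 = 14·4²/12 = 56/3 kN·m
  R_B = wL/2 = 14·4/2 = 28 kN
  M_B = -wL²/12 = -14·4²/12 = -56/3 kN·m
Load 2 — point force P=-18 kN at a=8/3 m (b=L-a=4/3):
  R_A = Pb²(3a+b)/L³ = (-18)·(4/3)²·(3·(8/3)+(4/3))/4³ = -14/3 kN
  M_A = Pab²/L² = (-18)·(8/3)·(4/3)²/4² = -16/3 kN·m
  R_B = Pa²(a+3b)/L³ = (-18)·(8/3)²·((8/3)+3·(4/3))/4³ = -40/3 kN
  M_B = -Pa²b/L² = -(-18)·(8/3)²·(4/3)/4² = 32/3 kN·m
Superposition: R_A = 70/3 kN, M_A = 40/3 kN·m, R_B = 44/3 kN, M_B = -8 kN·m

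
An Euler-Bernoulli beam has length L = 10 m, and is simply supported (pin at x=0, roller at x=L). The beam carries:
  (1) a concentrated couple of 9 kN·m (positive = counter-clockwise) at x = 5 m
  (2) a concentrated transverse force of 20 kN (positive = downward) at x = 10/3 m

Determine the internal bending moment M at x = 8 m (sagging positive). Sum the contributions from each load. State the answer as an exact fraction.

Load 1 — applied couple M₀=9 kN·m at a=5 m (b=L-a=5):
  M_1 = M₀x/L - M₀  [x>a] = 9·8/10 - 9 = -9/5 kN·m
Load 2 — point force P=20 kN at a=10/3 m (b=L-a=20/3):
  M_2 = Pa(L-x)/L  [x>a] = 20·(10/3)·(10-8)/10 = 40/3 kN·m
Superposition: M = Σ M_i = 173/15 kN·m ≈ 11.533333 kN·m

M(8) = 173/15 kN·m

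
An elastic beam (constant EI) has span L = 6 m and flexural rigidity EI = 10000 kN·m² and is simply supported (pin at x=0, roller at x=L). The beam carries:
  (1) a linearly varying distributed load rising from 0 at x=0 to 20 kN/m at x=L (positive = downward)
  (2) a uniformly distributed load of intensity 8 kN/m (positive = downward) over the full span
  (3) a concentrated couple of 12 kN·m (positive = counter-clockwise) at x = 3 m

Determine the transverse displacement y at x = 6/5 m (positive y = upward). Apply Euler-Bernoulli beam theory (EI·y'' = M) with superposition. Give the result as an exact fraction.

Load 1 — triangular load w₀=20 kN/m (0→w₀ over full span):
  y_1 = -w₀x(7L⁴-10L²x²+3x⁴)/(360LEI) = -20·(6/5)·(7·6⁴-10·6²·(6/5)²+3·(6/5)⁴)/(360·6·10000) = -18576/1953125 m
Load 2 — uniform load w=8 kN/m over full span:
  y_2 = -wx(L³-2Lx²+x³)/(24EI) = -8·(6/5)·(6³-2·6·(6/5)²+(6/5)³)/(24·10000) = -3132/390625 m
Load 3 — applied couple M₀=12 kN·m at a=3 m (b=L-a=3):
  y_3 = (M₀x³/(6L)+C₁x)/EI  [x≤a] with C₁=M₀(3b²-L²)/(6L)=-3 = (12·(6/5)³/(6·6)+(-3)·(6/5))/10000 = -189/625000 m
Superposition: y = Σ y_i = -278613/15625000 m ≈ -0.017831 m

y(6/5) = -278613/15625000 m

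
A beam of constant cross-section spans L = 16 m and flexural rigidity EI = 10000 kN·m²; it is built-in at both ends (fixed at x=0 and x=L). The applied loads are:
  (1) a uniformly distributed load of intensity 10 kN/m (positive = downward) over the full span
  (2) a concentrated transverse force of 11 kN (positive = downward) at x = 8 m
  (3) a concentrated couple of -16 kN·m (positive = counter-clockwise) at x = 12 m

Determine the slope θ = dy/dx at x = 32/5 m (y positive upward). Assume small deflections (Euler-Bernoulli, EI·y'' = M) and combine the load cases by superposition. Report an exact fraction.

Load 1 — uniform load w=10 kN/m over full span:
  θ_1 = -wx(L-x)(L-2x)/(12EI) = -10·(32/5)·(16-(32/5))·(16-2·(32/5))/(12·10000) = -256/15625 rad
Load 2 — point force P=11 kN at a=8 m (b=L-a=8):
  θ_2 = -Pb²x(2aL-(3a+b)x)/(2L³EI)  [x≤a] = -11·8²·(32/5)·(2·8·16-(3·8+8)·(32/5))/(2·16³·10000) = -44/15625 rad
Load 3 — applied couple M₀=-16 kN·m at a=12 m (b=L-a=4):
  θ_3 = (R_Ax²/2 - M_Ax)/EI  [x≤a] with R_A=-9/8, M_A=-5 = ((-9/8)·(32/5)²/2 - (-5)·(32/5))/10000 = 14/15625 rad
Superposition: θ = Σ θ_i = -286/15625 rad ≈ -0.018304 rad

θ(32/5) = -286/15625 rad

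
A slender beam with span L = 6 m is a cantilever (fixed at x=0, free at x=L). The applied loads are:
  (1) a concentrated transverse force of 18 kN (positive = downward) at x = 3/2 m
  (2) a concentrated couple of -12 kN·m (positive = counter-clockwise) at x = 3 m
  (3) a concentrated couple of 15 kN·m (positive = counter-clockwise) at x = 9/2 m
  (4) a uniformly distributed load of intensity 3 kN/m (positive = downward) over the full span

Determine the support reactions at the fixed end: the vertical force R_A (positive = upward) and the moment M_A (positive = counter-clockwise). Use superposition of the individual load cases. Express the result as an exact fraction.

R_A = 36 kN, M_A = 78 kN·m

Load 1 — point force P=18 kN at a=3/2 m (b=L-a=9/2):
  R_A = P = 18 kN
  M_A = Pa = 18·(3/2) = 27 kN·m
Load 2 — applied couple M₀=-12 kN·m at a=3 m (b=L-a=3):
  R_A = 0 kN
  M_A = -M₀ = -(-12) = 12 kN·m
Load 3 — applied couple M₀=15 kN·m at a=9/2 m (b=L-a=3/2):
  R_A = 0 kN
  M_A = -M₀ = -15 kN·m
Load 4 — uniform load w=3 kN/m over full span:
  R_A = wL = 3·6 = 18 kN
  M_A = wL²/2 = 3·6²/2 = 54 kN·m
Superposition: R_A = 36 kN, M_A = 78 kN·m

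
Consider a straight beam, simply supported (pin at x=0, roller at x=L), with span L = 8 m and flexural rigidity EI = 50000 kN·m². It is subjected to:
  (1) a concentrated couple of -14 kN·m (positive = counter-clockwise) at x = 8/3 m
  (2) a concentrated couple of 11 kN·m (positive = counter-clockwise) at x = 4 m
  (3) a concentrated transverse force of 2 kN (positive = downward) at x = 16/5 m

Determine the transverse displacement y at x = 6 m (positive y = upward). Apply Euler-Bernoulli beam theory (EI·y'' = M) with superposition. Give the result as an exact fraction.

y(6) = -68231/112500000 m

Load 1 — applied couple M₀=-14 kN·m at a=8/3 m (b=L-a=16/3):
  y_1 = (M₀x³/(6L)-M₀(x-a)²/2+C₁x)/EI  [x>a] with C₁=M₀(3b²-L²)/(6L)=-56/9 = ((-14)·6³/(6·8)-(-14)·(6-(8/3))²/2+(-56/9)·6)/50000 = -203/450000 m
Load 2 — applied couple M₀=11 kN·m at a=4 m (b=L-a=4):
  y_2 = (M₀x³/(6L)-M₀(x-a)²/2+C₁x)/EI  [x>a] with C₁=M₀(3b²-L²)/(6L)=-11/3 = (11·6³/(6·8)-11·(6-4)²/2+(-11/3)·6)/50000 = 11/100000 m
Load 3 — point force P=2 kN at a=16/5 m (b=L-a=24/5):
  y_3 = -Pa(L-x)(2Lx-a²-x²)/(6LEI)  [x>a] = -2·(16/5)·(8-6)·(2·8·6-(16/5)²-6²)/(6·8·50000) = -311/1171875 m
Superposition: y = Σ y_i = -68231/112500000 m ≈ -0.000606 m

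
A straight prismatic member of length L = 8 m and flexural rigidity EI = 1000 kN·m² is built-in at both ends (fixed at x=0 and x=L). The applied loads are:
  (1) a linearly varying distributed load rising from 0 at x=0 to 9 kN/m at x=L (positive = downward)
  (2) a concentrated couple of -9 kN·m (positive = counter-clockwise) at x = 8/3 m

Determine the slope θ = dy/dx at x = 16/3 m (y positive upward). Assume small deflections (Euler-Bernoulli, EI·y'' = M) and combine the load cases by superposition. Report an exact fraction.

Load 1 — triangular load w₀=9 kN/m (0→w₀ over full span):
  θ_1 = -w₀(2x(L-x)(L-2x)(x+2L)+x²(L-x)²)/(120LEI) = -9·(2·(16/3)·(8-(16/3))·(8-2·(16/3))·((16/3)+2·8)+(16/3)²·(8-(16/3))²)/(120·8·1000) = 224/16875 rad
Load 2 — applied couple M₀=-9 kN·m at a=8/3 m (b=L-a=16/3):
  θ_2 = (R_Ax²/2 - M_Ax - M₀(x-a))/EI  [x>a] with R_A=-3/2, M_A=0 = ((-3/2)·(16/3)²/2 - 0·(16/3) - (-9)·((16/3)-(8/3)))/1000 = 1/375 rad
Superposition: θ = Σ θ_i = 269/16875 rad ≈ 0.015941 rad

θ(16/3) = 269/16875 rad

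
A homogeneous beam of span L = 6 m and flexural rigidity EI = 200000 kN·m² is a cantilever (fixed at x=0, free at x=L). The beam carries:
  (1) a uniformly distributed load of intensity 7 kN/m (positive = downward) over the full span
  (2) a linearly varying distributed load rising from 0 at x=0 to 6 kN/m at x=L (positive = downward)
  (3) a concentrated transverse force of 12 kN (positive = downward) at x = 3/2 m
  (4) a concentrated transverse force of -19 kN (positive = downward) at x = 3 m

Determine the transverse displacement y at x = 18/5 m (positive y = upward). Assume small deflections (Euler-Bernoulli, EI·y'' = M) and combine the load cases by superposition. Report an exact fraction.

y(18/5) = -43128603/12500000000 m

Load 1 — uniform load w=7 kN/m over full span:
  y_1 = -wx²(x²-4Lx+6L²)/(24EI) = -7·(18/5)²·((18/5)²-4·6·(18/5)+6·6²)/(24·200000) = -168399/62500000 m
Load 2 — triangular load w₀=6 kN/m (0→w₀ over full span):
  y_2 = (w₀Lx³/12-w₀L²x²/6-w₀x⁵/(120L))/EI = (6·6·(18/5)³/12-6·6²·(18/5)²/6-6·(18/5)⁵/(120·6))/200000 = -1295433/781250000 m
Load 3 — point force P=12 kN at a=3/2 m (b=L-a=9/2):
  y_3 = -Pa²(3x-a)/(6EI)  [x>a] = -12·(3/2)²·(3·(18/5)-(3/2))/(6·200000) = -837/4000000 m
Load 4 — point force P=-19 kN at a=3 m (b=L-a=3):
  y_4 = -Pa²(3x-a)/(6EI)  [x>a] = -(-19)·3²·(3·(18/5)-3)/(6·200000) = 2223/2000000 m
Superposition: y = Σ y_i = -43128603/12500000000 m ≈ -0.003450 m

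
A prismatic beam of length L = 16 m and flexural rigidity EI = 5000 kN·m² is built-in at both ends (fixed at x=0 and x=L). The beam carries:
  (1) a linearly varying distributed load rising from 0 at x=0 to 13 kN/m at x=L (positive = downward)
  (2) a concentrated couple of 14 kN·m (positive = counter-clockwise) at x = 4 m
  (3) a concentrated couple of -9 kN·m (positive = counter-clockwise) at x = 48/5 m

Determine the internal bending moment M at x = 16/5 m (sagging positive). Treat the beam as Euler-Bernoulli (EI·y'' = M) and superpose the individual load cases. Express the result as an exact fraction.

M(16/5) = -28403/3000 kN·m

Load 1 — triangular load w₀=13 kN/m (0→w₀ over full span):
  M_1 = 3w₀Lx/20 - w₀L²/30 - w₀x³/(6L) = 3·13·16·(16/5)/20 - 13·16²/30 - 13·(16/5)³/(6·16) = -5824/375 kN·m
Load 2 — applied couple M₀=14 kN·m at a=4 m (b=L-a=12):
  M_2 = R_Ax - M_A  [x≤a] with R_A=63/64, M_A=-21/8 = (63/64)·(16/5) - (-21/8) = 231/40 kN·m
Load 3 — applied couple M₀=-9 kN·m at a=48/5 m (b=L-a=32/5):
  M_3 = R_Ax - M_A  [x≤a] with R_A=-81/100, M_A=-72/25 = (-81/100)·(16/5) - (-72/25) = 36/125 kN·m
Superposition: M = Σ M_i = -28403/3000 kN·m ≈ -9.467667 kN·m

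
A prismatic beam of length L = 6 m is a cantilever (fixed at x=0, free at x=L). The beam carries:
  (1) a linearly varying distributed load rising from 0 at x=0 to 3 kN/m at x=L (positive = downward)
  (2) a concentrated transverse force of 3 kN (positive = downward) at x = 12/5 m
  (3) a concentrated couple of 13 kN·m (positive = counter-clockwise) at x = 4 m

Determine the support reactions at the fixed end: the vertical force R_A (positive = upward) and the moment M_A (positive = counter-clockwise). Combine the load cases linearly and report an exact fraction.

R_A = 12 kN, M_A = 151/5 kN·m

Load 1 — triangular load w₀=3 kN/m (0→w₀ over full span):
  R_A = w₀L/2 = 3·6/2 = 9 kN
  M_A = w₀L²/3 = 3·6²/3 = 36 kN·m
Load 2 — point force P=3 kN at a=12/5 m (b=L-a=18/5):
  R_A = P = 3 kN
  M_A = Pa = 3·(12/5) = 36/5 kN·m
Load 3 — applied couple M₀=13 kN·m at a=4 m (b=L-a=2):
  R_A = 0 kN
  M_A = -M₀ = -13 kN·m
Superposition: R_A = 12 kN, M_A = 151/5 kN·m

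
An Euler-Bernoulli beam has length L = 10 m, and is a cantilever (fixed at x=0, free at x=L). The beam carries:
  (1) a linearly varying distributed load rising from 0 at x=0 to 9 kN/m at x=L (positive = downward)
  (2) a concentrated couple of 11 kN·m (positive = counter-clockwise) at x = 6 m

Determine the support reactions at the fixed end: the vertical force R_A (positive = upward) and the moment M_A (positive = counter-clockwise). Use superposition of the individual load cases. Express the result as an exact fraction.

Load 1 — triangular load w₀=9 kN/m (0→w₀ over full span):
  R_A = w₀L/2 = 9·10/2 = 45 kN
  M_A = w₀L²/3 = 9·10²/3 = 300 kN·m
Load 2 — applied couple M₀=11 kN·m at a=6 m (b=L-a=4):
  R_A = 0 kN
  M_A = -M₀ = -11 kN·m
Superposition: R_A = 45 kN, M_A = 289 kN·m

R_A = 45 kN, M_A = 289 kN·m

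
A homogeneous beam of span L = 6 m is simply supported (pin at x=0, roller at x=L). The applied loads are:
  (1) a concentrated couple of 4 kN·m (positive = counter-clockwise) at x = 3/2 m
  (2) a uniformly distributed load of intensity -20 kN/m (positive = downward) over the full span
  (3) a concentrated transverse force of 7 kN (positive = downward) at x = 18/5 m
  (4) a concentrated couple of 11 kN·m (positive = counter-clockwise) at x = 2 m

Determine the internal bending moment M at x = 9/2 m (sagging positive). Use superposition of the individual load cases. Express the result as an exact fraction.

M(9/2) = -1299/20 kN·m

Load 1 — applied couple M₀=4 kN·m at a=3/2 m (b=L-a=9/2):
  M_1 = M₀x/L - M₀  [x>a] = 4·(9/2)/6 - 4 = -1 kN·m
Load 2 — uniform load w=-20 kN/m over full span:
  M_2 = wx(L-x)/2 = (-20)·(9/2)·(6-(9/2))/2 = -135/2 kN·m
Load 3 — point force P=7 kN at a=18/5 m (b=L-a=12/5):
  M_3 = Pa(L-x)/L  [x>a] = 7·(18/5)·(6-(9/2))/6 = 63/10 kN·m
Load 4 — applied couple M₀=11 kN·m at a=2 m (b=L-a=4):
  M_4 = M₀x/L - M₀  [x>a] = 11·(9/2)/6 - 11 = -11/4 kN·m
Superposition: M = Σ M_i = -1299/20 kN·m ≈ -64.950000 kN·m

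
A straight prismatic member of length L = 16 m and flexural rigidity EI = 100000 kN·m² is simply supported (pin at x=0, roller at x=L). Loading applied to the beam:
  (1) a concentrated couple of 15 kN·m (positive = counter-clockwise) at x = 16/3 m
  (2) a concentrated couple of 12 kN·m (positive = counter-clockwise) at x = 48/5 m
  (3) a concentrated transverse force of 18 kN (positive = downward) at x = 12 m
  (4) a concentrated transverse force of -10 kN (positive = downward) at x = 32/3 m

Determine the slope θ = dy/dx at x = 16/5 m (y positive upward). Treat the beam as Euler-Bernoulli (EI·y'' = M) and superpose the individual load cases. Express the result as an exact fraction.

θ(16/5) = -21401/50625000 rad

Load 1 — applied couple M₀=15 kN·m at a=16/3 m (b=L-a=32/3):
  θ_1 = (M₀x²/(2L)+C₁)/EI  [x≤a] with C₁=M₀(3b²-L²)/(6L)=40/3 = (15·(16/5)²/(2·16)+(40/3))/100000 = 17/93750 rad
Load 2 — applied couple M₀=12 kN·m at a=48/5 m (b=L-a=32/5):
  θ_2 = (M₀x²/(2L)+C₁)/EI  [x≤a] with C₁=M₀(3b²-L²)/(6L)=-416/25 = (12·(16/5)²/(2·16)+(-416/25))/100000 = -2/15625 rad
Load 3 — point force P=18 kN at a=12 m (b=L-a=4):
  θ_3 = -Pb(L²-b²-3x²)/(6LEI)  [x≤a] = -18·4·(16²-4²-3·(16/5)²)/(6·16·100000) = -981/625000 rad
Load 4 — point force P=-10 kN at a=32/3 m (b=L-a=16/3):
  θ_4 = -Pb(L²-b²-3x²)/(6LEI)  [x≤a] = -(-10)·(16/3)·(16²-(16/3)²-3·(16/5)²)/(6·16·100000) = 1384/1265625 rad
Superposition: θ = Σ θ_i = -21401/50625000 rad ≈ -0.000423 rad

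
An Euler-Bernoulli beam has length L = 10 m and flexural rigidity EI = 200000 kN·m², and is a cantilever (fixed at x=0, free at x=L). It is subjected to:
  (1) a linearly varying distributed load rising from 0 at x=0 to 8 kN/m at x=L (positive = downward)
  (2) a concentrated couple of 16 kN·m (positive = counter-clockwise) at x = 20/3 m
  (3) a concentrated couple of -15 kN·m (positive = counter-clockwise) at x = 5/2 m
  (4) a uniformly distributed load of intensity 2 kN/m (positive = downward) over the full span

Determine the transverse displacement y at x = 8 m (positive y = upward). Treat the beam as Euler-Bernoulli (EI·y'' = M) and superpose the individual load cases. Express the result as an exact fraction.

y(8) = -12471241/360000000 m

Load 1 — triangular load w₀=8 kN/m (0→w₀ over full span):
  y_1 = (w₀Lx³/12-w₀L²x²/6-w₀x⁵/(120L))/EI = (8·10·8³/12-8·10²·8²/6-8·8⁵/(120·10))/200000 = -6256/234375 m
Load 2 — applied couple M₀=16 kN·m at a=20/3 m (b=L-a=10/3):
  y_2 = M₀a(2x-a)/(2EI)  [x>a] = 16·(20/3)·(2·8-(20/3))/(2·200000) = 14/5625 m
Load 3 — applied couple M₀=-15 kN·m at a=5/2 m (b=L-a=15/2):
  y_3 = M₀a(2x-a)/(2EI)  [x>a] = (-15)·(5/2)·(2·8-(5/2))/(2·200000) = -81/64000 m
Load 4 — uniform load w=2 kN/m over full span:
  y_4 = -wx²(x²-4Lx+6L²)/(24EI) = -2·8²·(8²-4·10·8+6·10²)/(24·200000) = -86/9375 m
Superposition: y = Σ y_i = -12471241/360000000 m ≈ -0.034642 m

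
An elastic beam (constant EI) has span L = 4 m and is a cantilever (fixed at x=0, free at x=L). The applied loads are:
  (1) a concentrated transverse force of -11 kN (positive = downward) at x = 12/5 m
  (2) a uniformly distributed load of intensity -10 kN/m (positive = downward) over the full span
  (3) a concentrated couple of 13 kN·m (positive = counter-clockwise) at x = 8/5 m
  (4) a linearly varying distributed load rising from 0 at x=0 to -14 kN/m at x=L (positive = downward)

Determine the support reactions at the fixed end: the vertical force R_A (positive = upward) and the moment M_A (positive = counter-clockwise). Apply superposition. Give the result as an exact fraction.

Load 1 — point force P=-11 kN at a=12/5 m (b=L-a=8/5):
  R_A = P = (-11) = -11 kN
  M_A = Pa = (-11)·(12/5) = -132/5 kN·m
Load 2 — uniform load w=-10 kN/m over full span:
  R_A = wL = (-10)·4 = -40 kN
  M_A = wL²/2 = (-10)·4²/2 = -80 kN·m
Load 3 — applied couple M₀=13 kN·m at a=8/5 m (b=L-a=12/5):
  R_A = 0 kN
  M_A = -M₀ = -13 kN·m
Load 4 — triangular load w₀=-14 kN/m (0→w₀ over full span):
  R_A = w₀L/2 = (-14)·4/2 = -28 kN
  M_A = w₀L²/3 = (-14)·4²/3 = -224/3 kN·m
Superposition: R_A = -79 kN, M_A = -2911/15 kN·m

R_A = -79 kN, M_A = -2911/15 kN·m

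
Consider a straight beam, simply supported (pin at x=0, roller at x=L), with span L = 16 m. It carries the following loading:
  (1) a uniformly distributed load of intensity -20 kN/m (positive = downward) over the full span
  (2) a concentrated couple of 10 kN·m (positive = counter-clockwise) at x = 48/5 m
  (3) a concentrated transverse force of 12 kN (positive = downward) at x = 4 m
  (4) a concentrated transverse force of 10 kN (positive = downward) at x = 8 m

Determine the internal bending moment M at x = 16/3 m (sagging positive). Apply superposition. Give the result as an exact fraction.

Load 1 — uniform load w=-20 kN/m over full span:
  M_1 = wx(L-x)/2 = (-20)·(16/3)·(16-(16/3))/2 = -5120/9 kN·m
Load 2 — applied couple M₀=10 kN·m at a=48/5 m (b=L-a=32/5):
  M_2 = M₀x/L  [x≤a] = 10·(16/3)/16 = 10/3 kN·m
Load 3 — point force P=12 kN at a=4 m (b=L-a=12):
  M_3 = Pa(L-x)/L  [x>a] = 12·4·(16-(16/3))/16 = 32 kN·m
Load 4 — point force P=10 kN at a=8 m (b=L-a=8):
  M_4 = Pbx/L  [x≤a] = 10·8·(16/3)/16 = 80/3 kN·m
Superposition: M = Σ M_i = -4562/9 kN·m ≈ -506.888889 kN·m

M(16/3) = -4562/9 kN·m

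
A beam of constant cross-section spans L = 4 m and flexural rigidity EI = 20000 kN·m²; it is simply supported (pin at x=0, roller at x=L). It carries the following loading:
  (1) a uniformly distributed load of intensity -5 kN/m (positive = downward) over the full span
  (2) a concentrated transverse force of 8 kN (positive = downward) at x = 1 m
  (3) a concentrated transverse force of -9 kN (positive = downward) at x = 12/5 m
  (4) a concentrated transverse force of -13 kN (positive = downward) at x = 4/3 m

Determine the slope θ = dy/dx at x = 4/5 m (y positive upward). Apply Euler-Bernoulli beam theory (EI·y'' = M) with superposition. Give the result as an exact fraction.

Load 1 — uniform load w=-5 kN/m over full span:
  θ_1 = -w(L³-6Lx²+4x³)/(24EI) = -(-5)·(4³-6·4·(4/5)²+4·(4/5)³)/(24·20000) = 33/62500 rad
Load 2 — point force P=8 kN at a=1 m (b=L-a=3):
  θ_2 = -Pb(L²-b²-3x²)/(6LEI)  [x≤a] = -8·3·(4²-3²-3·(4/5)²)/(6·4·20000) = -127/500000 rad
Load 3 — point force P=-9 kN at a=12/5 m (b=L-a=8/5):
  θ_3 = -Pb(L²-b²-3x²)/(6LEI)  [x≤a] = -(-9)·(8/5)·(4²-(8/5)²-3·(4/5)²)/(6·4·20000) = 27/78125 rad
Load 4 — point force P=-13 kN at a=4/3 m (b=L-a=8/3):
  θ_4 = -Pb(L²-b²-3x²)/(6LEI)  [x≤a] = -(-13)·(8/3)·(4²-(8/3)²-3·(4/5)²)/(6·4·20000) = 637/1265625 rad
Superposition: θ = Σ θ_i = 227389/202500000 rad ≈ 0.001123 rad

θ(4/5) = 227389/202500000 rad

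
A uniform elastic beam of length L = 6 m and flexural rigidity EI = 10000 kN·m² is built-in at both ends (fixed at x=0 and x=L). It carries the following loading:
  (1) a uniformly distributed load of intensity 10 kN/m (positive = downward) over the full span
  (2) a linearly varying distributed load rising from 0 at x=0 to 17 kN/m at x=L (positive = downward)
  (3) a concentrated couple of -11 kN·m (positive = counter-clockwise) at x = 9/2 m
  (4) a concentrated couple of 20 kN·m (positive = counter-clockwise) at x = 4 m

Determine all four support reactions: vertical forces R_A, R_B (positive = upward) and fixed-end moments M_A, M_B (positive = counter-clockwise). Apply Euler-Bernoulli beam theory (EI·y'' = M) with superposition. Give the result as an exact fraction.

Load 1 — uniform load w=10 kN/m over full span:
  R_A = wL/2 = 10·6/2 = 30 kN
  M_A = wL²/12 = 10·6²/12 = 30 kN·m
  R_B = wL/2 = 10·6/2 = 30 kN
  M_B = -wL²/12 = -10·6²/12 = -30 kN·m
Load 2 — triangular load w₀=17 kN/m (0→w₀ over full span):
  R_A = 3w₀L/20 = 3·17·6/20 = 153/10 kN
  M_A = w₀L²/30 = 17·6²/30 = 102/5 kN·m
  R_B = 7w₀L/20 = 7·17·6/20 = 357/10 kN
  M_B = -w₀L²/20 = -17·6²/20 = -153/5 kN·m
Load 3 — applied couple M₀=-11 kN·m at a=9/2 m (b=L-a=3/2):
  R_A = 6M₀ab/L³ = 6·(-11)·(9/2)·(3/2)/6³ = -33/16 kN
  M_A = M₀b(2a-b)/L² = (-11)·(3/2)·(2·(9/2)-(3/2))/6² = -55/16 kN·m
  R_B = -6M₀ab/L³ = -6·(-11)·(9/2)·(3/2)/6³ = 33/16 kN
  M_B = M₀a(2b-a)/L² = (-11)·(9/2)·(2·(3/2)-(9/2))/6² = 33/16 kN·m
Load 4 — applied couple M₀=20 kN·m at a=4 m (b=L-a=2):
  R_A = 6M₀ab/L³ = 6·20·4·2/6³ = 40/9 kN
  M_A = M₀b(2a-b)/L² = 20·2·(2·4-2)/6² = 20/3 kN·m
  R_B = -6M₀ab/L³ = -6·20·4·2/6³ = -40/9 kN
  M_B = M₀a(2b-a)/L² = 20·4·(2·2-4)/6² = 0 kN·m
Superposition: R_A = 34331/720 kN, M_A = 12871/240 kN·m, R_B = 45589/720 kN, M_B = -4683/80 kN·m

R_A = 34331/720 kN, M_A = 12871/240 kN·m, R_B = 45589/720 kN, M_B = -4683/80 kN·m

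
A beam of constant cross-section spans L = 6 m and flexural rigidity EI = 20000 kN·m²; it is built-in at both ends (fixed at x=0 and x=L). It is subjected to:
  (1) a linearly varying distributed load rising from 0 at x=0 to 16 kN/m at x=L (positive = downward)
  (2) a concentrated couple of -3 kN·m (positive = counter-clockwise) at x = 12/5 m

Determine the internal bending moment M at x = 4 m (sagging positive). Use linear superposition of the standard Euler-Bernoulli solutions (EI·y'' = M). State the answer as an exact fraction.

M(4) = 2348/225 kN·m

Load 1 — triangular load w₀=16 kN/m (0→w₀ over full span):
  M_1 = 3w₀Lx/20 - w₀L²/30 - w₀x³/(6L) = 3·16·6·4/20 - 16·6²/30 - 16·4³/(6·6) = 448/45 kN·m
Load 2 — applied couple M₀=-3 kN·m at a=12/5 m (b=L-a=18/5):
  M_2 = R_Ax - M_A - M₀  [x>a] with R_A=-18/25, M_A=-9/25 = (-18/25)·4 - (-9/25) - (-3) = 12/25 kN·m
Superposition: M = Σ M_i = 2348/225 kN·m ≈ 10.435556 kN·m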